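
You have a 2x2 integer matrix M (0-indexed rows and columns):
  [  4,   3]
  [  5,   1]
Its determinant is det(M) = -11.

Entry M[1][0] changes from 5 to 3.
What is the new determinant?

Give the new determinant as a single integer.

Answer: -5

Derivation:
det is linear in row 1: changing M[1][0] by delta changes det by delta * cofactor(1,0).
Cofactor C_10 = (-1)^(1+0) * minor(1,0) = -3
Entry delta = 3 - 5 = -2
Det delta = -2 * -3 = 6
New det = -11 + 6 = -5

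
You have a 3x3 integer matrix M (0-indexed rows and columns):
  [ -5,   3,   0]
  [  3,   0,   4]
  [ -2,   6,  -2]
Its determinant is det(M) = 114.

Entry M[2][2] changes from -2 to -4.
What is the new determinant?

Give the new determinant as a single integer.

det is linear in row 2: changing M[2][2] by delta changes det by delta * cofactor(2,2).
Cofactor C_22 = (-1)^(2+2) * minor(2,2) = -9
Entry delta = -4 - -2 = -2
Det delta = -2 * -9 = 18
New det = 114 + 18 = 132

Answer: 132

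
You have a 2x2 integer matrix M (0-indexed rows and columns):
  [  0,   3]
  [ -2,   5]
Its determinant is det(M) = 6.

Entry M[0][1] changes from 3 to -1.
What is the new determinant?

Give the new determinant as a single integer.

det is linear in row 0: changing M[0][1] by delta changes det by delta * cofactor(0,1).
Cofactor C_01 = (-1)^(0+1) * minor(0,1) = 2
Entry delta = -1 - 3 = -4
Det delta = -4 * 2 = -8
New det = 6 + -8 = -2

Answer: -2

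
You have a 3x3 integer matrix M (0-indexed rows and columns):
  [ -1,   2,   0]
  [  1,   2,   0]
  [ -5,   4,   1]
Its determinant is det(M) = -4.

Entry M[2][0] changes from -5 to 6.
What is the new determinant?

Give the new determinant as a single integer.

det is linear in row 2: changing M[2][0] by delta changes det by delta * cofactor(2,0).
Cofactor C_20 = (-1)^(2+0) * minor(2,0) = 0
Entry delta = 6 - -5 = 11
Det delta = 11 * 0 = 0
New det = -4 + 0 = -4

Answer: -4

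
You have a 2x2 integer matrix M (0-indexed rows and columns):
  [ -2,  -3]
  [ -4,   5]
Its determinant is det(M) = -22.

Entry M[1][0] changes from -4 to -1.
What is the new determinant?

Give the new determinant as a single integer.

det is linear in row 1: changing M[1][0] by delta changes det by delta * cofactor(1,0).
Cofactor C_10 = (-1)^(1+0) * minor(1,0) = 3
Entry delta = -1 - -4 = 3
Det delta = 3 * 3 = 9
New det = -22 + 9 = -13

Answer: -13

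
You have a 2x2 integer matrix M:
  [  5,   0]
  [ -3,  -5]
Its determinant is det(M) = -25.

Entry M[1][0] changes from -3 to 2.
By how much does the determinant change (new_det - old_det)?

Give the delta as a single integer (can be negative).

Cofactor C_10 = 0
Entry delta = 2 - -3 = 5
Det delta = entry_delta * cofactor = 5 * 0 = 0

Answer: 0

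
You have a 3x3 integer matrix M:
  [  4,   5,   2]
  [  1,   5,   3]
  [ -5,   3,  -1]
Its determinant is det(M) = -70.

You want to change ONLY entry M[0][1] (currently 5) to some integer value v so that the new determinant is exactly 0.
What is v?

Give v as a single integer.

Answer: 0

Derivation:
det is linear in entry M[0][1]: det = old_det + (v - 5) * C_01
Cofactor C_01 = -14
Want det = 0: -70 + (v - 5) * -14 = 0
  (v - 5) = 70 / -14 = -5
  v = 5 + (-5) = 0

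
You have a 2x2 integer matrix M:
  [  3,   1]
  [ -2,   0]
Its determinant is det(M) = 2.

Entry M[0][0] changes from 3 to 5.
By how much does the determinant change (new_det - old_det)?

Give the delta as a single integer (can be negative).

Answer: 0

Derivation:
Cofactor C_00 = 0
Entry delta = 5 - 3 = 2
Det delta = entry_delta * cofactor = 2 * 0 = 0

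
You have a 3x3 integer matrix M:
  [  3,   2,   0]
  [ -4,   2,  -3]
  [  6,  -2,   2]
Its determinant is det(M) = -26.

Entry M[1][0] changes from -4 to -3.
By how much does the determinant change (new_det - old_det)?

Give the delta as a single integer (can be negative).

Cofactor C_10 = -4
Entry delta = -3 - -4 = 1
Det delta = entry_delta * cofactor = 1 * -4 = -4

Answer: -4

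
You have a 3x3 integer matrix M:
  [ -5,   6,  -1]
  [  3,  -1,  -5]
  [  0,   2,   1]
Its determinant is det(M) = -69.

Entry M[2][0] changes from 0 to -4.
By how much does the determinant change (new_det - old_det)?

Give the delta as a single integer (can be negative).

Cofactor C_20 = -31
Entry delta = -4 - 0 = -4
Det delta = entry_delta * cofactor = -4 * -31 = 124

Answer: 124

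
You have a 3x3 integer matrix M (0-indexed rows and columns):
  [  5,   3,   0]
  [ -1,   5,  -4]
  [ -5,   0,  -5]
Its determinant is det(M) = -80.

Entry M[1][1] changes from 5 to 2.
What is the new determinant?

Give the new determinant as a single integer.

det is linear in row 1: changing M[1][1] by delta changes det by delta * cofactor(1,1).
Cofactor C_11 = (-1)^(1+1) * minor(1,1) = -25
Entry delta = 2 - 5 = -3
Det delta = -3 * -25 = 75
New det = -80 + 75 = -5

Answer: -5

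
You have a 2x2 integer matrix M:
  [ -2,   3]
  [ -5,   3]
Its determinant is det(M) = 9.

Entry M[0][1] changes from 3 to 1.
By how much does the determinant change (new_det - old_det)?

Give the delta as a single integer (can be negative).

Answer: -10

Derivation:
Cofactor C_01 = 5
Entry delta = 1 - 3 = -2
Det delta = entry_delta * cofactor = -2 * 5 = -10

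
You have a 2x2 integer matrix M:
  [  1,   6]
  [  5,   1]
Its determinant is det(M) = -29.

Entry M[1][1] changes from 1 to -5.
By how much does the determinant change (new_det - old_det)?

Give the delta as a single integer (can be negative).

Cofactor C_11 = 1
Entry delta = -5 - 1 = -6
Det delta = entry_delta * cofactor = -6 * 1 = -6

Answer: -6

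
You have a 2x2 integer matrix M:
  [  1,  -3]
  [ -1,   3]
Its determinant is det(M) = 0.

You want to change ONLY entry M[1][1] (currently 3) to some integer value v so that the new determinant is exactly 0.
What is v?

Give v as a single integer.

Answer: 3

Derivation:
det is linear in entry M[1][1]: det = old_det + (v - 3) * C_11
Cofactor C_11 = 1
Want det = 0: 0 + (v - 3) * 1 = 0
  (v - 3) = 0 / 1 = 0
  v = 3 + (0) = 3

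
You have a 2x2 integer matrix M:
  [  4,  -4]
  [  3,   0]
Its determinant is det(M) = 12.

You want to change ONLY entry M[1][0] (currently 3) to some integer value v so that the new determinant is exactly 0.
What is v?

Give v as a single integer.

Answer: 0

Derivation:
det is linear in entry M[1][0]: det = old_det + (v - 3) * C_10
Cofactor C_10 = 4
Want det = 0: 12 + (v - 3) * 4 = 0
  (v - 3) = -12 / 4 = -3
  v = 3 + (-3) = 0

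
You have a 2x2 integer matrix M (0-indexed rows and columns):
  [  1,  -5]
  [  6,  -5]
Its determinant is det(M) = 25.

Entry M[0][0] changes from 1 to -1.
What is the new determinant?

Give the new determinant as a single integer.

Answer: 35

Derivation:
det is linear in row 0: changing M[0][0] by delta changes det by delta * cofactor(0,0).
Cofactor C_00 = (-1)^(0+0) * minor(0,0) = -5
Entry delta = -1 - 1 = -2
Det delta = -2 * -5 = 10
New det = 25 + 10 = 35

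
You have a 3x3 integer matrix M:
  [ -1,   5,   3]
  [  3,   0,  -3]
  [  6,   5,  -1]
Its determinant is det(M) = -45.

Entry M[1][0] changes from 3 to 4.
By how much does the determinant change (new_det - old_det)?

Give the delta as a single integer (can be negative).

Cofactor C_10 = 20
Entry delta = 4 - 3 = 1
Det delta = entry_delta * cofactor = 1 * 20 = 20

Answer: 20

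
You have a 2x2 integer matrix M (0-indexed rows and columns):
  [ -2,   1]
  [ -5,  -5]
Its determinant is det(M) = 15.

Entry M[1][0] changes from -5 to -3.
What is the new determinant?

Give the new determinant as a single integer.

Answer: 13

Derivation:
det is linear in row 1: changing M[1][0] by delta changes det by delta * cofactor(1,0).
Cofactor C_10 = (-1)^(1+0) * minor(1,0) = -1
Entry delta = -3 - -5 = 2
Det delta = 2 * -1 = -2
New det = 15 + -2 = 13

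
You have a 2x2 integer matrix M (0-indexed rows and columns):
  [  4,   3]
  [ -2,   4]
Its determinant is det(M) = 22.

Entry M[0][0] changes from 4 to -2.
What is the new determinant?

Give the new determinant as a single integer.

det is linear in row 0: changing M[0][0] by delta changes det by delta * cofactor(0,0).
Cofactor C_00 = (-1)^(0+0) * minor(0,0) = 4
Entry delta = -2 - 4 = -6
Det delta = -6 * 4 = -24
New det = 22 + -24 = -2

Answer: -2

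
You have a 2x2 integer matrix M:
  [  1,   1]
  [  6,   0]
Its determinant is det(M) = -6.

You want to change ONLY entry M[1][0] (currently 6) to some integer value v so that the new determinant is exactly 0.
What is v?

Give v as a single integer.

det is linear in entry M[1][0]: det = old_det + (v - 6) * C_10
Cofactor C_10 = -1
Want det = 0: -6 + (v - 6) * -1 = 0
  (v - 6) = 6 / -1 = -6
  v = 6 + (-6) = 0

Answer: 0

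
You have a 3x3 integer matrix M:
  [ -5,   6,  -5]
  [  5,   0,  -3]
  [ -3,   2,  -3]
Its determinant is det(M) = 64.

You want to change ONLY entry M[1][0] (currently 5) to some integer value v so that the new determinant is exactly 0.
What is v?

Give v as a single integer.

det is linear in entry M[1][0]: det = old_det + (v - 5) * C_10
Cofactor C_10 = 8
Want det = 0: 64 + (v - 5) * 8 = 0
  (v - 5) = -64 / 8 = -8
  v = 5 + (-8) = -3

Answer: -3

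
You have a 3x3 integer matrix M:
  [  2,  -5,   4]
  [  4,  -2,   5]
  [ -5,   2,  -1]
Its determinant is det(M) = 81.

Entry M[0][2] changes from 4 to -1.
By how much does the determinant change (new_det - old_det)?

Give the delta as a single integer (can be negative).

Answer: 10

Derivation:
Cofactor C_02 = -2
Entry delta = -1 - 4 = -5
Det delta = entry_delta * cofactor = -5 * -2 = 10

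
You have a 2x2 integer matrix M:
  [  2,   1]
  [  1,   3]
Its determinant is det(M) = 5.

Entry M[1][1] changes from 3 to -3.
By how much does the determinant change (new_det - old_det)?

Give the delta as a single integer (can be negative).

Cofactor C_11 = 2
Entry delta = -3 - 3 = -6
Det delta = entry_delta * cofactor = -6 * 2 = -12

Answer: -12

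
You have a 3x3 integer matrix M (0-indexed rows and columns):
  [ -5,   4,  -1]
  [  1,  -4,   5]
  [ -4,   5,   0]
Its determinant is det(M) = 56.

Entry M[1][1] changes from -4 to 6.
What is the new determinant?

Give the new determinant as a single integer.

det is linear in row 1: changing M[1][1] by delta changes det by delta * cofactor(1,1).
Cofactor C_11 = (-1)^(1+1) * minor(1,1) = -4
Entry delta = 6 - -4 = 10
Det delta = 10 * -4 = -40
New det = 56 + -40 = 16

Answer: 16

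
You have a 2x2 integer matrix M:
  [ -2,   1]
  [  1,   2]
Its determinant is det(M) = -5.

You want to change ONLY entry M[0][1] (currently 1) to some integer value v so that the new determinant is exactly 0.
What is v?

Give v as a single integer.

Answer: -4

Derivation:
det is linear in entry M[0][1]: det = old_det + (v - 1) * C_01
Cofactor C_01 = -1
Want det = 0: -5 + (v - 1) * -1 = 0
  (v - 1) = 5 / -1 = -5
  v = 1 + (-5) = -4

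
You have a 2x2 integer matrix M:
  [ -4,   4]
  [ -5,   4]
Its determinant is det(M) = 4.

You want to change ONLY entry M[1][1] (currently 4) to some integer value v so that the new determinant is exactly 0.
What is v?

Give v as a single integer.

det is linear in entry M[1][1]: det = old_det + (v - 4) * C_11
Cofactor C_11 = -4
Want det = 0: 4 + (v - 4) * -4 = 0
  (v - 4) = -4 / -4 = 1
  v = 4 + (1) = 5

Answer: 5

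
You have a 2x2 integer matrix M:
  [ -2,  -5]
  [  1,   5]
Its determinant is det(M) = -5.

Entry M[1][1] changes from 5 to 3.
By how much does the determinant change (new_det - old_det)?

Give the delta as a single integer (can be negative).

Cofactor C_11 = -2
Entry delta = 3 - 5 = -2
Det delta = entry_delta * cofactor = -2 * -2 = 4

Answer: 4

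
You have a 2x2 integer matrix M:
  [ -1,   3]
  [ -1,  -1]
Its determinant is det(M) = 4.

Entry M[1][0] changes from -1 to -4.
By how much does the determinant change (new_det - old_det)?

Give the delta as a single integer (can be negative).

Answer: 9

Derivation:
Cofactor C_10 = -3
Entry delta = -4 - -1 = -3
Det delta = entry_delta * cofactor = -3 * -3 = 9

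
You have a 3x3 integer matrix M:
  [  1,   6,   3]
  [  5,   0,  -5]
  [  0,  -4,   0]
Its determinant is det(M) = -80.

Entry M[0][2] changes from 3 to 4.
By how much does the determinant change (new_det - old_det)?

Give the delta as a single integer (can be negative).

Cofactor C_02 = -20
Entry delta = 4 - 3 = 1
Det delta = entry_delta * cofactor = 1 * -20 = -20

Answer: -20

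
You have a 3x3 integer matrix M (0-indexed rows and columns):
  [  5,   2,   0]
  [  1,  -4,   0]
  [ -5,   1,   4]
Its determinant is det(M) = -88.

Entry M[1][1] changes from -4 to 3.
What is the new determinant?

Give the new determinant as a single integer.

det is linear in row 1: changing M[1][1] by delta changes det by delta * cofactor(1,1).
Cofactor C_11 = (-1)^(1+1) * minor(1,1) = 20
Entry delta = 3 - -4 = 7
Det delta = 7 * 20 = 140
New det = -88 + 140 = 52

Answer: 52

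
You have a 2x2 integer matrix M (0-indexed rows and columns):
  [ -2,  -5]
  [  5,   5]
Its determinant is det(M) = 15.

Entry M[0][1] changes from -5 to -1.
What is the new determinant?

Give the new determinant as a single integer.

det is linear in row 0: changing M[0][1] by delta changes det by delta * cofactor(0,1).
Cofactor C_01 = (-1)^(0+1) * minor(0,1) = -5
Entry delta = -1 - -5 = 4
Det delta = 4 * -5 = -20
New det = 15 + -20 = -5

Answer: -5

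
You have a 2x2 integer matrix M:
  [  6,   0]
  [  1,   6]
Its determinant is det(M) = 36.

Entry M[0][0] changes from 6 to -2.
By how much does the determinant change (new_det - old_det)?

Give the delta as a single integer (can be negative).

Answer: -48

Derivation:
Cofactor C_00 = 6
Entry delta = -2 - 6 = -8
Det delta = entry_delta * cofactor = -8 * 6 = -48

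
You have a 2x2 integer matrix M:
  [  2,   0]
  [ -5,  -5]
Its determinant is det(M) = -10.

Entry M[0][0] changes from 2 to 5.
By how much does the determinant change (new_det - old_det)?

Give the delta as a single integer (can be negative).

Answer: -15

Derivation:
Cofactor C_00 = -5
Entry delta = 5 - 2 = 3
Det delta = entry_delta * cofactor = 3 * -5 = -15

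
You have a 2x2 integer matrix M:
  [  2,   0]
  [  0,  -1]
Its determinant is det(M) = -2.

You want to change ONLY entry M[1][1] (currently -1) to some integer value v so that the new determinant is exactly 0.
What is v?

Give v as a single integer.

det is linear in entry M[1][1]: det = old_det + (v - -1) * C_11
Cofactor C_11 = 2
Want det = 0: -2 + (v - -1) * 2 = 0
  (v - -1) = 2 / 2 = 1
  v = -1 + (1) = 0

Answer: 0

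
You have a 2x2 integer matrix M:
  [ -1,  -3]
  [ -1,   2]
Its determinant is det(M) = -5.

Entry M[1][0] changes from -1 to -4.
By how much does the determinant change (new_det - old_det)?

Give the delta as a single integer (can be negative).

Answer: -9

Derivation:
Cofactor C_10 = 3
Entry delta = -4 - -1 = -3
Det delta = entry_delta * cofactor = -3 * 3 = -9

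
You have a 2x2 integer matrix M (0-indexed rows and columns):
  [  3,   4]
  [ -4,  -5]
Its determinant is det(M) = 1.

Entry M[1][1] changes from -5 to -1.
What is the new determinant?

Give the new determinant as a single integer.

Answer: 13

Derivation:
det is linear in row 1: changing M[1][1] by delta changes det by delta * cofactor(1,1).
Cofactor C_11 = (-1)^(1+1) * minor(1,1) = 3
Entry delta = -1 - -5 = 4
Det delta = 4 * 3 = 12
New det = 1 + 12 = 13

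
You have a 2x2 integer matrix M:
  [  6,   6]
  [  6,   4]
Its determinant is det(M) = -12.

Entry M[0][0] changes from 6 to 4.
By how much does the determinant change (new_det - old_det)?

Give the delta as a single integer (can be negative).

Cofactor C_00 = 4
Entry delta = 4 - 6 = -2
Det delta = entry_delta * cofactor = -2 * 4 = -8

Answer: -8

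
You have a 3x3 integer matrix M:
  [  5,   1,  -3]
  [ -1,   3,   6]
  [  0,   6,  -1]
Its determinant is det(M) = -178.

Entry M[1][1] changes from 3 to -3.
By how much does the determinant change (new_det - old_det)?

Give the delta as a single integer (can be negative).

Cofactor C_11 = -5
Entry delta = -3 - 3 = -6
Det delta = entry_delta * cofactor = -6 * -5 = 30

Answer: 30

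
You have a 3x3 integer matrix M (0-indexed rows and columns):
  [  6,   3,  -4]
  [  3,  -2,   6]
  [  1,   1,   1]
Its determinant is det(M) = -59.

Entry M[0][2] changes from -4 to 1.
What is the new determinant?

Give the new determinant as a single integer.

Answer: -34

Derivation:
det is linear in row 0: changing M[0][2] by delta changes det by delta * cofactor(0,2).
Cofactor C_02 = (-1)^(0+2) * minor(0,2) = 5
Entry delta = 1 - -4 = 5
Det delta = 5 * 5 = 25
New det = -59 + 25 = -34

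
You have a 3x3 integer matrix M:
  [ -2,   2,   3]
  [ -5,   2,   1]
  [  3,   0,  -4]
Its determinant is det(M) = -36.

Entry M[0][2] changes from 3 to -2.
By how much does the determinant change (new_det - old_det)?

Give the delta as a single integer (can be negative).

Answer: 30

Derivation:
Cofactor C_02 = -6
Entry delta = -2 - 3 = -5
Det delta = entry_delta * cofactor = -5 * -6 = 30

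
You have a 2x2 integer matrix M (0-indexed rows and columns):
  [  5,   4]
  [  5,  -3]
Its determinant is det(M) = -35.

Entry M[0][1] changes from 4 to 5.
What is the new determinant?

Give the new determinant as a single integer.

Answer: -40

Derivation:
det is linear in row 0: changing M[0][1] by delta changes det by delta * cofactor(0,1).
Cofactor C_01 = (-1)^(0+1) * minor(0,1) = -5
Entry delta = 5 - 4 = 1
Det delta = 1 * -5 = -5
New det = -35 + -5 = -40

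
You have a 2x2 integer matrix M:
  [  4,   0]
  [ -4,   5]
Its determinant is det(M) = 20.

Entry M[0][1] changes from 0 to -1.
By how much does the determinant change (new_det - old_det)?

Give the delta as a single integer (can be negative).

Answer: -4

Derivation:
Cofactor C_01 = 4
Entry delta = -1 - 0 = -1
Det delta = entry_delta * cofactor = -1 * 4 = -4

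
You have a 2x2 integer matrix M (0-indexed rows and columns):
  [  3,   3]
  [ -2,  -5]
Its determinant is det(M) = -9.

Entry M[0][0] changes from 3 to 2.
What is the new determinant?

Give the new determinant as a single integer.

Answer: -4

Derivation:
det is linear in row 0: changing M[0][0] by delta changes det by delta * cofactor(0,0).
Cofactor C_00 = (-1)^(0+0) * minor(0,0) = -5
Entry delta = 2 - 3 = -1
Det delta = -1 * -5 = 5
New det = -9 + 5 = -4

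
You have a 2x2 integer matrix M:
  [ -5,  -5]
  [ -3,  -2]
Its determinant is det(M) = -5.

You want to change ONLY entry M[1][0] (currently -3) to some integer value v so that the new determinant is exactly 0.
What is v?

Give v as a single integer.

det is linear in entry M[1][0]: det = old_det + (v - -3) * C_10
Cofactor C_10 = 5
Want det = 0: -5 + (v - -3) * 5 = 0
  (v - -3) = 5 / 5 = 1
  v = -3 + (1) = -2

Answer: -2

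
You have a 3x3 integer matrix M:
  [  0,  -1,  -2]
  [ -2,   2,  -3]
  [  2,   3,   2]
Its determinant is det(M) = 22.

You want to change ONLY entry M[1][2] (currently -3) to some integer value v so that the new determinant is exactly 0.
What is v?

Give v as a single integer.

Answer: 8

Derivation:
det is linear in entry M[1][2]: det = old_det + (v - -3) * C_12
Cofactor C_12 = -2
Want det = 0: 22 + (v - -3) * -2 = 0
  (v - -3) = -22 / -2 = 11
  v = -3 + (11) = 8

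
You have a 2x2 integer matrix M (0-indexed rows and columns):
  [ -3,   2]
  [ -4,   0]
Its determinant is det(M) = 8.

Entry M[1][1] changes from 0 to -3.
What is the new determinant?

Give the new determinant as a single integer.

det is linear in row 1: changing M[1][1] by delta changes det by delta * cofactor(1,1).
Cofactor C_11 = (-1)^(1+1) * minor(1,1) = -3
Entry delta = -3 - 0 = -3
Det delta = -3 * -3 = 9
New det = 8 + 9 = 17

Answer: 17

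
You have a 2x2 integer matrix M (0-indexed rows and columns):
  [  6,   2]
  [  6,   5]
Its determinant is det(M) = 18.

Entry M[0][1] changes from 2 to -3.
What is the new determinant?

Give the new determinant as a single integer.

Answer: 48

Derivation:
det is linear in row 0: changing M[0][1] by delta changes det by delta * cofactor(0,1).
Cofactor C_01 = (-1)^(0+1) * minor(0,1) = -6
Entry delta = -3 - 2 = -5
Det delta = -5 * -6 = 30
New det = 18 + 30 = 48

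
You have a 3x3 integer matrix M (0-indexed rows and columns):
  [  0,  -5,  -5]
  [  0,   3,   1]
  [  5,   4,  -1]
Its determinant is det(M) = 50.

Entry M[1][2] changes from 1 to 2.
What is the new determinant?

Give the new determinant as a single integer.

det is linear in row 1: changing M[1][2] by delta changes det by delta * cofactor(1,2).
Cofactor C_12 = (-1)^(1+2) * minor(1,2) = -25
Entry delta = 2 - 1 = 1
Det delta = 1 * -25 = -25
New det = 50 + -25 = 25

Answer: 25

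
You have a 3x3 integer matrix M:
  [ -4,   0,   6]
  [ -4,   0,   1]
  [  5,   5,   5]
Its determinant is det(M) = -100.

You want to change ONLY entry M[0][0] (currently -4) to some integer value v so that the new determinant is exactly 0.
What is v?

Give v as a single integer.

Answer: -24

Derivation:
det is linear in entry M[0][0]: det = old_det + (v - -4) * C_00
Cofactor C_00 = -5
Want det = 0: -100 + (v - -4) * -5 = 0
  (v - -4) = 100 / -5 = -20
  v = -4 + (-20) = -24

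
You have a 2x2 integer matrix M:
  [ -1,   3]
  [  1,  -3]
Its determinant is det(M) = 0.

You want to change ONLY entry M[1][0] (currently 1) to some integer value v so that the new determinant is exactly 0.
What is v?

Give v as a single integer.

Answer: 1

Derivation:
det is linear in entry M[1][0]: det = old_det + (v - 1) * C_10
Cofactor C_10 = -3
Want det = 0: 0 + (v - 1) * -3 = 0
  (v - 1) = 0 / -3 = 0
  v = 1 + (0) = 1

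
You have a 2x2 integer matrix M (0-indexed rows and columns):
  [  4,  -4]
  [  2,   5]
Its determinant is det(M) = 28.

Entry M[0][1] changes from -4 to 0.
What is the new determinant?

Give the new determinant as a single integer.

Answer: 20

Derivation:
det is linear in row 0: changing M[0][1] by delta changes det by delta * cofactor(0,1).
Cofactor C_01 = (-1)^(0+1) * minor(0,1) = -2
Entry delta = 0 - -4 = 4
Det delta = 4 * -2 = -8
New det = 28 + -8 = 20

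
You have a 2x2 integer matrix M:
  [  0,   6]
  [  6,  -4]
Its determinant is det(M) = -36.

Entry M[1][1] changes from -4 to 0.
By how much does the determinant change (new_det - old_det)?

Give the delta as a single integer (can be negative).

Cofactor C_11 = 0
Entry delta = 0 - -4 = 4
Det delta = entry_delta * cofactor = 4 * 0 = 0

Answer: 0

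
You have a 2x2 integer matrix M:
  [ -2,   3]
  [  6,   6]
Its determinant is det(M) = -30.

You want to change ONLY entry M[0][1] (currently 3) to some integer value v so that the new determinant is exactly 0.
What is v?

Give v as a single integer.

Answer: -2

Derivation:
det is linear in entry M[0][1]: det = old_det + (v - 3) * C_01
Cofactor C_01 = -6
Want det = 0: -30 + (v - 3) * -6 = 0
  (v - 3) = 30 / -6 = -5
  v = 3 + (-5) = -2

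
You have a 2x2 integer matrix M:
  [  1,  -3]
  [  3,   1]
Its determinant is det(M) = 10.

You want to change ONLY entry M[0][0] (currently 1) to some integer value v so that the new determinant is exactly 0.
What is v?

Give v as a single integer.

det is linear in entry M[0][0]: det = old_det + (v - 1) * C_00
Cofactor C_00 = 1
Want det = 0: 10 + (v - 1) * 1 = 0
  (v - 1) = -10 / 1 = -10
  v = 1 + (-10) = -9

Answer: -9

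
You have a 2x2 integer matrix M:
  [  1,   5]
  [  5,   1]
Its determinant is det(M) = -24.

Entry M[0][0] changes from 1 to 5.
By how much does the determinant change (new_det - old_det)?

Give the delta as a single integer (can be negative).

Answer: 4

Derivation:
Cofactor C_00 = 1
Entry delta = 5 - 1 = 4
Det delta = entry_delta * cofactor = 4 * 1 = 4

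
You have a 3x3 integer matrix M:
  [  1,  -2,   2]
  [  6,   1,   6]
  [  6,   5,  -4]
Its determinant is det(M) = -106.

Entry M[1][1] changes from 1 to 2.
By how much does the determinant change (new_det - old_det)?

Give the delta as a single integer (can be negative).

Answer: -16

Derivation:
Cofactor C_11 = -16
Entry delta = 2 - 1 = 1
Det delta = entry_delta * cofactor = 1 * -16 = -16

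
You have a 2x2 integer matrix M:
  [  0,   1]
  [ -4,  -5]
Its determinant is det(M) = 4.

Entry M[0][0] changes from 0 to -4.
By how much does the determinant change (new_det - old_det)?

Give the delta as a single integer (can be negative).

Cofactor C_00 = -5
Entry delta = -4 - 0 = -4
Det delta = entry_delta * cofactor = -4 * -5 = 20

Answer: 20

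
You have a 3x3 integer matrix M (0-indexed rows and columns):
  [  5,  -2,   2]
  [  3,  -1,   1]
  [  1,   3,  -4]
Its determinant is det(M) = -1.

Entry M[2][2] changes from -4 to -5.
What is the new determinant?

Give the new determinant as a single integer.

det is linear in row 2: changing M[2][2] by delta changes det by delta * cofactor(2,2).
Cofactor C_22 = (-1)^(2+2) * minor(2,2) = 1
Entry delta = -5 - -4 = -1
Det delta = -1 * 1 = -1
New det = -1 + -1 = -2

Answer: -2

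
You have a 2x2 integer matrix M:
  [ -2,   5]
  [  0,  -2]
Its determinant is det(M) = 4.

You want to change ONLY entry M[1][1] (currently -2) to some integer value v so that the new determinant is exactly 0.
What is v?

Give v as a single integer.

det is linear in entry M[1][1]: det = old_det + (v - -2) * C_11
Cofactor C_11 = -2
Want det = 0: 4 + (v - -2) * -2 = 0
  (v - -2) = -4 / -2 = 2
  v = -2 + (2) = 0

Answer: 0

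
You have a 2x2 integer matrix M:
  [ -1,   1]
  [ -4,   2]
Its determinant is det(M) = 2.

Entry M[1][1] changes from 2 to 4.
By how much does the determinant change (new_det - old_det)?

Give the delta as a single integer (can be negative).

Answer: -2

Derivation:
Cofactor C_11 = -1
Entry delta = 4 - 2 = 2
Det delta = entry_delta * cofactor = 2 * -1 = -2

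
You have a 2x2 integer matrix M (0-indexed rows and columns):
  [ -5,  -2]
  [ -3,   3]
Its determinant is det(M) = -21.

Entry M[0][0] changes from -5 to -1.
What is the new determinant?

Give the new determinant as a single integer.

det is linear in row 0: changing M[0][0] by delta changes det by delta * cofactor(0,0).
Cofactor C_00 = (-1)^(0+0) * minor(0,0) = 3
Entry delta = -1 - -5 = 4
Det delta = 4 * 3 = 12
New det = -21 + 12 = -9

Answer: -9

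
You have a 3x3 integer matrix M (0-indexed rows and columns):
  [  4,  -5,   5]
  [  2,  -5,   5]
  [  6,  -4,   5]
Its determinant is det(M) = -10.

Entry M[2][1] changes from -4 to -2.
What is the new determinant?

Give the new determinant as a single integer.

Answer: -30

Derivation:
det is linear in row 2: changing M[2][1] by delta changes det by delta * cofactor(2,1).
Cofactor C_21 = (-1)^(2+1) * minor(2,1) = -10
Entry delta = -2 - -4 = 2
Det delta = 2 * -10 = -20
New det = -10 + -20 = -30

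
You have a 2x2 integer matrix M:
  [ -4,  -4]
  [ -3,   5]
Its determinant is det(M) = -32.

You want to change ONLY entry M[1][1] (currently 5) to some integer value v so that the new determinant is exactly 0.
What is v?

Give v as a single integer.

Answer: -3

Derivation:
det is linear in entry M[1][1]: det = old_det + (v - 5) * C_11
Cofactor C_11 = -4
Want det = 0: -32 + (v - 5) * -4 = 0
  (v - 5) = 32 / -4 = -8
  v = 5 + (-8) = -3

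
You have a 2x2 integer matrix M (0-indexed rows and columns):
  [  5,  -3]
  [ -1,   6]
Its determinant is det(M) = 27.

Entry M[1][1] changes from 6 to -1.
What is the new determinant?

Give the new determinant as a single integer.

Answer: -8

Derivation:
det is linear in row 1: changing M[1][1] by delta changes det by delta * cofactor(1,1).
Cofactor C_11 = (-1)^(1+1) * minor(1,1) = 5
Entry delta = -1 - 6 = -7
Det delta = -7 * 5 = -35
New det = 27 + -35 = -8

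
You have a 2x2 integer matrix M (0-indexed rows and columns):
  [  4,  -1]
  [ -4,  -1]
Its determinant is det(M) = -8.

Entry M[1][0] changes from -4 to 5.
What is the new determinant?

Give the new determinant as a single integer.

Answer: 1

Derivation:
det is linear in row 1: changing M[1][0] by delta changes det by delta * cofactor(1,0).
Cofactor C_10 = (-1)^(1+0) * minor(1,0) = 1
Entry delta = 5 - -4 = 9
Det delta = 9 * 1 = 9
New det = -8 + 9 = 1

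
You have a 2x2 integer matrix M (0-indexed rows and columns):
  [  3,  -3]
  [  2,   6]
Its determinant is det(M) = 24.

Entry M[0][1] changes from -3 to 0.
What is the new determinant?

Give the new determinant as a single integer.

det is linear in row 0: changing M[0][1] by delta changes det by delta * cofactor(0,1).
Cofactor C_01 = (-1)^(0+1) * minor(0,1) = -2
Entry delta = 0 - -3 = 3
Det delta = 3 * -2 = -6
New det = 24 + -6 = 18

Answer: 18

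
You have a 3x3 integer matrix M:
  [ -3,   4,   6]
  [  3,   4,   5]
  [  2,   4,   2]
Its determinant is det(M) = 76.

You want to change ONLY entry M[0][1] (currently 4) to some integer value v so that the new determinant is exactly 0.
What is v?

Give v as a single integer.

det is linear in entry M[0][1]: det = old_det + (v - 4) * C_01
Cofactor C_01 = 4
Want det = 0: 76 + (v - 4) * 4 = 0
  (v - 4) = -76 / 4 = -19
  v = 4 + (-19) = -15

Answer: -15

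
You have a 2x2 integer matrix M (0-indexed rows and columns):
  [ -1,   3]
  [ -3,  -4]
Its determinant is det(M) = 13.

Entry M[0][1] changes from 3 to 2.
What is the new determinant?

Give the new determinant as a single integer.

det is linear in row 0: changing M[0][1] by delta changes det by delta * cofactor(0,1).
Cofactor C_01 = (-1)^(0+1) * minor(0,1) = 3
Entry delta = 2 - 3 = -1
Det delta = -1 * 3 = -3
New det = 13 + -3 = 10

Answer: 10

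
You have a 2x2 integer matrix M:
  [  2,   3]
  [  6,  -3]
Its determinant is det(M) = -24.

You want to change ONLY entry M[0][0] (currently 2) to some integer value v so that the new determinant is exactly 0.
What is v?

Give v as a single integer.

det is linear in entry M[0][0]: det = old_det + (v - 2) * C_00
Cofactor C_00 = -3
Want det = 0: -24 + (v - 2) * -3 = 0
  (v - 2) = 24 / -3 = -8
  v = 2 + (-8) = -6

Answer: -6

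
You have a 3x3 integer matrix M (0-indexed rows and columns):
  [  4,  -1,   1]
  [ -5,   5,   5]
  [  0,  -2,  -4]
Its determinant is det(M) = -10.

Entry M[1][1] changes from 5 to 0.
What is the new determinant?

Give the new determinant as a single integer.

Answer: 70

Derivation:
det is linear in row 1: changing M[1][1] by delta changes det by delta * cofactor(1,1).
Cofactor C_11 = (-1)^(1+1) * minor(1,1) = -16
Entry delta = 0 - 5 = -5
Det delta = -5 * -16 = 80
New det = -10 + 80 = 70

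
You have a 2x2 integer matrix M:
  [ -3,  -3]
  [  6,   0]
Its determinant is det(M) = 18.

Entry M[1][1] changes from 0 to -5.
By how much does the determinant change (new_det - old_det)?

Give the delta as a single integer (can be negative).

Cofactor C_11 = -3
Entry delta = -5 - 0 = -5
Det delta = entry_delta * cofactor = -5 * -3 = 15

Answer: 15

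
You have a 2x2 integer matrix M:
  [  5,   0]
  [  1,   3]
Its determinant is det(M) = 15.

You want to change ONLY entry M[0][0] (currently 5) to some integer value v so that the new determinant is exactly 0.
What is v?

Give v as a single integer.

det is linear in entry M[0][0]: det = old_det + (v - 5) * C_00
Cofactor C_00 = 3
Want det = 0: 15 + (v - 5) * 3 = 0
  (v - 5) = -15 / 3 = -5
  v = 5 + (-5) = 0

Answer: 0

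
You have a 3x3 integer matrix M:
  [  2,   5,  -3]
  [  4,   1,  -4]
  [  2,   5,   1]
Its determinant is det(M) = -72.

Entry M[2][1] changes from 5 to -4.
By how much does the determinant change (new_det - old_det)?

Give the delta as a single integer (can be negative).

Cofactor C_21 = -4
Entry delta = -4 - 5 = -9
Det delta = entry_delta * cofactor = -9 * -4 = 36

Answer: 36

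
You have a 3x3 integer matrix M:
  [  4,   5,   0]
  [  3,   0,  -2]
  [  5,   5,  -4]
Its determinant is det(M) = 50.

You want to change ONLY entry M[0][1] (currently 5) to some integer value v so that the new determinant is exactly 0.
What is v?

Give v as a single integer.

det is linear in entry M[0][1]: det = old_det + (v - 5) * C_01
Cofactor C_01 = 2
Want det = 0: 50 + (v - 5) * 2 = 0
  (v - 5) = -50 / 2 = -25
  v = 5 + (-25) = -20

Answer: -20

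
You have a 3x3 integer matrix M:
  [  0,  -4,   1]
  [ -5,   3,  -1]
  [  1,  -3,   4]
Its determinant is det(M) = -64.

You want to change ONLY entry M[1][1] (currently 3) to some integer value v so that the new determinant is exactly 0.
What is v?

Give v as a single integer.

det is linear in entry M[1][1]: det = old_det + (v - 3) * C_11
Cofactor C_11 = -1
Want det = 0: -64 + (v - 3) * -1 = 0
  (v - 3) = 64 / -1 = -64
  v = 3 + (-64) = -61

Answer: -61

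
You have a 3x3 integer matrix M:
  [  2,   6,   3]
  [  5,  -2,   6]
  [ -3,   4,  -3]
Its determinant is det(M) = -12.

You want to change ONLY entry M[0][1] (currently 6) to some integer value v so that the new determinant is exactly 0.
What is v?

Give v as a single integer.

det is linear in entry M[0][1]: det = old_det + (v - 6) * C_01
Cofactor C_01 = -3
Want det = 0: -12 + (v - 6) * -3 = 0
  (v - 6) = 12 / -3 = -4
  v = 6 + (-4) = 2

Answer: 2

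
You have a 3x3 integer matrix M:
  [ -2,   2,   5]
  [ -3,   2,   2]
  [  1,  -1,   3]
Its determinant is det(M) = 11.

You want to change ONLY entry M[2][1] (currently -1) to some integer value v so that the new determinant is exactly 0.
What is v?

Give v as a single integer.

det is linear in entry M[2][1]: det = old_det + (v - -1) * C_21
Cofactor C_21 = -11
Want det = 0: 11 + (v - -1) * -11 = 0
  (v - -1) = -11 / -11 = 1
  v = -1 + (1) = 0

Answer: 0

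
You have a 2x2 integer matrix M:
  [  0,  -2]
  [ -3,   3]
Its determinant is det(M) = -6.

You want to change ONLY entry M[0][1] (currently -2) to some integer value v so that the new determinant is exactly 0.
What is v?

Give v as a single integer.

Answer: 0

Derivation:
det is linear in entry M[0][1]: det = old_det + (v - -2) * C_01
Cofactor C_01 = 3
Want det = 0: -6 + (v - -2) * 3 = 0
  (v - -2) = 6 / 3 = 2
  v = -2 + (2) = 0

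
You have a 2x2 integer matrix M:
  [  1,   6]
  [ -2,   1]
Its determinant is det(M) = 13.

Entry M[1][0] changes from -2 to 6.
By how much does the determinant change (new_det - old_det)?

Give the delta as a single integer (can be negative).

Cofactor C_10 = -6
Entry delta = 6 - -2 = 8
Det delta = entry_delta * cofactor = 8 * -6 = -48

Answer: -48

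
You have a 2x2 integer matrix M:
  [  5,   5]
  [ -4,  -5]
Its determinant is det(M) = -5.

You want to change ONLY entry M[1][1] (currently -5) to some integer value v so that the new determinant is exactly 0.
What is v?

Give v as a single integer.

det is linear in entry M[1][1]: det = old_det + (v - -5) * C_11
Cofactor C_11 = 5
Want det = 0: -5 + (v - -5) * 5 = 0
  (v - -5) = 5 / 5 = 1
  v = -5 + (1) = -4

Answer: -4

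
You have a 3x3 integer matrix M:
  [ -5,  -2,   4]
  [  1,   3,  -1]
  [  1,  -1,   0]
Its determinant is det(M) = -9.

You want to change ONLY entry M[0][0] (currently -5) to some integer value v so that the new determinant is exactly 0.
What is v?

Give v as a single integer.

det is linear in entry M[0][0]: det = old_det + (v - -5) * C_00
Cofactor C_00 = -1
Want det = 0: -9 + (v - -5) * -1 = 0
  (v - -5) = 9 / -1 = -9
  v = -5 + (-9) = -14

Answer: -14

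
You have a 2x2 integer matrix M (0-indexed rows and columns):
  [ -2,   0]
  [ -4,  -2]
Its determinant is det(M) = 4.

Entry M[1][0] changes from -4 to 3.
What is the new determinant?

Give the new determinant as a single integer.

det is linear in row 1: changing M[1][0] by delta changes det by delta * cofactor(1,0).
Cofactor C_10 = (-1)^(1+0) * minor(1,0) = 0
Entry delta = 3 - -4 = 7
Det delta = 7 * 0 = 0
New det = 4 + 0 = 4

Answer: 4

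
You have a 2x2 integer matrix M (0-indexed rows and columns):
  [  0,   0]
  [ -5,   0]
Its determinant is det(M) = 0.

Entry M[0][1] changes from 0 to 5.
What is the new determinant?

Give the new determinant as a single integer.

Answer: 25

Derivation:
det is linear in row 0: changing M[0][1] by delta changes det by delta * cofactor(0,1).
Cofactor C_01 = (-1)^(0+1) * minor(0,1) = 5
Entry delta = 5 - 0 = 5
Det delta = 5 * 5 = 25
New det = 0 + 25 = 25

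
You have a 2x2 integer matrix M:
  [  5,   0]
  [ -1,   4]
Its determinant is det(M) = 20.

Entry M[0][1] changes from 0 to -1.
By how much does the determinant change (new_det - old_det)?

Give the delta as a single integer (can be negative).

Answer: -1

Derivation:
Cofactor C_01 = 1
Entry delta = -1 - 0 = -1
Det delta = entry_delta * cofactor = -1 * 1 = -1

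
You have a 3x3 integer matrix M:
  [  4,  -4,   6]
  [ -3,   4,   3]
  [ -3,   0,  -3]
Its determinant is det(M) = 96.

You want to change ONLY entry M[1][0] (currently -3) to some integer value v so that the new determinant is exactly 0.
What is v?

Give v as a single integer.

Answer: 5

Derivation:
det is linear in entry M[1][0]: det = old_det + (v - -3) * C_10
Cofactor C_10 = -12
Want det = 0: 96 + (v - -3) * -12 = 0
  (v - -3) = -96 / -12 = 8
  v = -3 + (8) = 5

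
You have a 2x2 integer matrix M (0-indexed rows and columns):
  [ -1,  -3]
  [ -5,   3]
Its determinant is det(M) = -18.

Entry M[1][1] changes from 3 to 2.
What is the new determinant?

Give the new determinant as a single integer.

Answer: -17

Derivation:
det is linear in row 1: changing M[1][1] by delta changes det by delta * cofactor(1,1).
Cofactor C_11 = (-1)^(1+1) * minor(1,1) = -1
Entry delta = 2 - 3 = -1
Det delta = -1 * -1 = 1
New det = -18 + 1 = -17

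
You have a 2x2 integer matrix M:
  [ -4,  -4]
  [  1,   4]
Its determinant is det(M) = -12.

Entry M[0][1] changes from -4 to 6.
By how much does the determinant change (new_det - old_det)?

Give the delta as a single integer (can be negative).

Cofactor C_01 = -1
Entry delta = 6 - -4 = 10
Det delta = entry_delta * cofactor = 10 * -1 = -10

Answer: -10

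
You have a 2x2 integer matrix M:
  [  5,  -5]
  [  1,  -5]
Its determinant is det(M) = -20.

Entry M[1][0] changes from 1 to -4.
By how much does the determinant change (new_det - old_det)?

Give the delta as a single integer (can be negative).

Cofactor C_10 = 5
Entry delta = -4 - 1 = -5
Det delta = entry_delta * cofactor = -5 * 5 = -25

Answer: -25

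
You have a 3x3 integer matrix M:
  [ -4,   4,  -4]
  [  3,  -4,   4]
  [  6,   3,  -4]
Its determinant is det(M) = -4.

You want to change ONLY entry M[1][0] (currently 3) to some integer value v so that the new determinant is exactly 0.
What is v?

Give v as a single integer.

det is linear in entry M[1][0]: det = old_det + (v - 3) * C_10
Cofactor C_10 = 4
Want det = 0: -4 + (v - 3) * 4 = 0
  (v - 3) = 4 / 4 = 1
  v = 3 + (1) = 4

Answer: 4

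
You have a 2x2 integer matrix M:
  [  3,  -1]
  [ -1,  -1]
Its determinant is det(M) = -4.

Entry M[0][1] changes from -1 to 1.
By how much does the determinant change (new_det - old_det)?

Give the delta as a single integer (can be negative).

Cofactor C_01 = 1
Entry delta = 1 - -1 = 2
Det delta = entry_delta * cofactor = 2 * 1 = 2

Answer: 2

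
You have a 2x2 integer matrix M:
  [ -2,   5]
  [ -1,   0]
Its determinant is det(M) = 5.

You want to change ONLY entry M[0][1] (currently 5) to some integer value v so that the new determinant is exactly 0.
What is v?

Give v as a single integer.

det is linear in entry M[0][1]: det = old_det + (v - 5) * C_01
Cofactor C_01 = 1
Want det = 0: 5 + (v - 5) * 1 = 0
  (v - 5) = -5 / 1 = -5
  v = 5 + (-5) = 0

Answer: 0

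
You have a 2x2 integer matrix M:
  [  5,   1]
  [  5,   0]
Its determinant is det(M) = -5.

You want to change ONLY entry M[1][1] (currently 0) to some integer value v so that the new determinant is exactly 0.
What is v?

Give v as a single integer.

Answer: 1

Derivation:
det is linear in entry M[1][1]: det = old_det + (v - 0) * C_11
Cofactor C_11 = 5
Want det = 0: -5 + (v - 0) * 5 = 0
  (v - 0) = 5 / 5 = 1
  v = 0 + (1) = 1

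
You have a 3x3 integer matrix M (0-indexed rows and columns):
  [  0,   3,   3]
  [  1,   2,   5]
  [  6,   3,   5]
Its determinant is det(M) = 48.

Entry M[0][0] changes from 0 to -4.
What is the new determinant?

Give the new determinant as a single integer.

det is linear in row 0: changing M[0][0] by delta changes det by delta * cofactor(0,0).
Cofactor C_00 = (-1)^(0+0) * minor(0,0) = -5
Entry delta = -4 - 0 = -4
Det delta = -4 * -5 = 20
New det = 48 + 20 = 68

Answer: 68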